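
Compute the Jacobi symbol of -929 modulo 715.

(-929 / 715)
  = -(929 / 715)    [715 ≡ 3 mod 4 ⇒ (-1 / 715) = -1]
  = -(214 / 715)    [929 ≡ 214 mod 715]
  = (107 / 715)    [715 ≡ 3 mod 8 ⇒ (2 / 715) = -1]
  = -(715 / 107)    [QR: both ≡ 3 mod 4, sign flips]
  = -(73 / 107)    [715 ≡ 73 mod 107]
  = -(107 / 73)    [QR: 73 ≡ 1 mod 4, sign kept]
  = -(34 / 73)    [107 ≡ 34 mod 73]
  = -(17 / 73)    [73 ≡ 1 mod 8 ⇒ (2 / 73) = +1]
  = -(73 / 17)    [QR: 17 ≡ 1 mod 4, sign kept]
  = -(5 / 17)    [73 ≡ 5 mod 17]
  = -(17 / 5)    [QR: 5 ≡ 1 mod 4, sign kept]
  = -(2 / 5)    [17 ≡ 2 mod 5]
  = (1 / 5)    [5 ≡ 5 mod 8 ⇒ (2 / 5) = -1]
  = 1    [(1 / 5) = 1]

1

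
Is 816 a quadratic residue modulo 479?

no

Reduce the numerator: 816 ≡ 337 (mod 479), so (816/479) = (337/479).
337 ≡ 1 (mod 4), so quadratic reciprocity gives (337/479) = (479/337). Reduce: 479 ≡ 142 (mod 337). Now have (142/337).
Factor out 2: 142 = 2·71. Since 337 ≡ 1 (mod 8), (2/337) = +1. Now have (71/337).
337 ≡ 1 (mod 4), so quadratic reciprocity gives (71/337) = (337/71). Reduce: 337 ≡ 53 (mod 71). Now have (53/71).
53 ≡ 1 (mod 4), so quadratic reciprocity gives (53/71) = (71/53). Reduce: 71 ≡ 18 (mod 53). Now have (18/53).
Factor out 2: 18 = 2·9. Since 53 ≡ 5 (mod 8), (2/53) = -1. Now have -(9/53).
9 ≡ 1 (mod 4), so quadratic reciprocity gives (9/53) = (53/9). Reduce: 53 ≡ 8 (mod 9). Now have -(8/9).
Factor out 2: 8 = 2^3. Since 9 ≡ 1 (mod 8), (2/9) = +1, and (2/9)^3 = +1. Now have -(1/9).
(1/9) = 1. Collecting the sign factors: -1.
The Legendre symbol is -1, so x^2 ≡ 816 (mod 479) has no solution.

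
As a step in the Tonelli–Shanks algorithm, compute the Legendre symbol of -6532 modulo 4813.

-1

(-6532/4813)
  = (3094/4813)    [-6532 ≡ 3094 mod 4813]
  = -(1547/4813)    [4813 ≡ 5 mod 8 ⇒ (2/4813) = -1]
  = -(4813/1547)    [QR: 4813 ≡ 1 mod 4, sign kept]
  = -(172/1547)    [4813 ≡ 172 mod 1547]
  = -(43/1547)    [1547 ≡ 3 mod 8 ⇒ (2/1547)^2 = +1]
  = (1547/43)    [QR: both ≡ 3 mod 4, sign flips]
  = (42/43)    [1547 ≡ 42 mod 43]
  = -(21/43)    [43 ≡ 3 mod 8 ⇒ (2/43) = -1]
  = -(43/21)    [QR: 21 ≡ 1 mod 4, sign kept]
  = -(1/21)    [43 ≡ 1 mod 21]
  = -1    [(1/21) = 1]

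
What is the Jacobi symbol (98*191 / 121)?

1

By multiplicativity, (98·191 / 121) = (98 / 121)·(191 / 121).
First factor (98 / 121):
(98 / 121)
  = (49 / 121)    [121 ≡ 1 mod 8 ⇒ (2 / 121) = +1]
  = (121 / 49)    [QR: 49 ≡ 1 mod 4, sign kept]
  = (23 / 49)    [121 ≡ 23 mod 49]
  = (49 / 23)    [QR: 49 ≡ 1 mod 4, sign kept]
  = (3 / 23)    [49 ≡ 3 mod 23]
  = -(23 / 3)    [QR: both ≡ 3 mod 4, sign flips]
  = -(2 / 3)    [23 ≡ 2 mod 3]
  = (1 / 3)    [3 ≡ 3 mod 8 ⇒ (2 / 3) = -1]
  = 1    [(1 / 3) = 1]
Second factor (191 / 121):
(191 / 121)
  = (70 / 121)    [191 ≡ 70 mod 121]
  = (35 / 121)    [121 ≡ 1 mod 8 ⇒ (2 / 121) = +1]
  = (121 / 35)    [QR: 121 ≡ 1 mod 4, sign kept]
  = (16 / 35)    [121 ≡ 16 mod 35]
  = (1 / 35)    [35 ≡ 3 mod 8 ⇒ (2 / 35)^4 = +1]
  = 1    [(1 / 35) = 1]
Product: (1)·(1) = 1.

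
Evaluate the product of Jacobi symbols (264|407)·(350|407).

By multiplicativity, (264·350|407) = (264|407)·(350|407).
First factor (264|407):
Factor out 2: 264 = 2^3·33. Since 407 ≡ 7 (mod 8), (2|407) = +1, and (2|407)^3 = +1. Now have (33|407).
33 ≡ 1 (mod 4), so quadratic reciprocity gives (33|407) = (407|33). Reduce: 407 ≡ 11 (mod 33). Now have (11|33).
33 ≡ 1 (mod 4), so quadratic reciprocity gives (11|33) = (33|11). Reduce: 33 ≡ 0 (mod 11). Now have (0|11).
The numerator is now 0 with denominator 11 > 1: the symbol is 0.
Second factor (350|407):
Factor out 2: 350 = 2·175. Since 407 ≡ 7 (mod 8), (2|407) = +1. Now have (175|407).
Both 175 ≡ 3 and 407 ≡ 3 (mod 4), so reciprocity gives (175|407) = -(407|175). Reduce: 407 ≡ 57 (mod 175). Now have -(57|175).
57 ≡ 1 (mod 4), so quadratic reciprocity gives (57|175) = (175|57). Reduce: 175 ≡ 4 (mod 57). Now have -(4|57).
Factor out 2: 4 = 2^2. Since 57 ≡ 1 (mod 8), (2|57) = +1, and (2|57)^2 = +1. Now have -(1|57).
(1|57) = 1. Collecting the sign factors: -1.
Product: (0)·(-1) = 0.

0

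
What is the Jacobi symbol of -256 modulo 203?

-1

Pull out -1: (-256/203) = (-1/203)·(256/203). Since 203 ≡ 3 (mod 4), (-1/203) = -1. Now have -(256/203).
Reduce the numerator: 256 ≡ 53 (mod 203), so (256/203) = (53/203).
53 ≡ 1 (mod 4), so quadratic reciprocity gives (53/203) = (203/53). Reduce: 203 ≡ 44 (mod 53). Now have -(44/53).
Factor out 2: 44 = 2^2·11. Since 53 ≡ 5 (mod 8), (2/53) = -1, and (2/53)^2 = +1. Now have -(11/53).
53 ≡ 1 (mod 4), so quadratic reciprocity gives (11/53) = (53/11). Reduce: 53 ≡ 9 (mod 11). Now have -(9/11).
9 ≡ 1 (mod 4), so quadratic reciprocity gives (9/11) = (11/9). Reduce: 11 ≡ 2 (mod 9). Now have -(2/9).
Factor out 2: 2 = 2. Since 9 ≡ 1 (mod 8), (2/9) = +1. Now have -(1/9).
(1/9) = 1. Collecting the sign factors: -1.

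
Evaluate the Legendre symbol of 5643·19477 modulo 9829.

By multiplicativity, (5643·19477|9829) = (5643|9829)·(19477|9829).
First factor (5643|9829):
(5643|9829)
  = (9829|5643)    [QR: 9829 ≡ 1 mod 4, sign kept]
  = (4186|5643)    [9829 ≡ 4186 mod 5643]
  = -(2093|5643)    [5643 ≡ 3 mod 8 ⇒ (2|5643) = -1]
  = -(5643|2093)    [QR: 2093 ≡ 1 mod 4, sign kept]
  = -(1457|2093)    [5643 ≡ 1457 mod 2093]
  = -(2093|1457)    [QR: 1457 ≡ 1 mod 4, sign kept]
  = -(636|1457)    [2093 ≡ 636 mod 1457]
  = -(159|1457)    [1457 ≡ 1 mod 8 ⇒ (2|1457)^2 = +1]
  = -(1457|159)    [QR: 1457 ≡ 1 mod 4, sign kept]
  = -(26|159)    [1457 ≡ 26 mod 159]
  = -(13|159)    [159 ≡ 7 mod 8 ⇒ (2|159) = +1]
  = -(159|13)    [QR: 13 ≡ 1 mod 4, sign kept]
  = -(3|13)    [159 ≡ 3 mod 13]
  = -(13|3)    [QR: 13 ≡ 1 mod 4, sign kept]
  = -(1|3)    [13 ≡ 1 mod 3]
  = -1    [(1|3) = 1]
Second factor (19477|9829):
(19477|9829)
  = (9648|9829)    [19477 ≡ 9648 mod 9829]
  = (603|9829)    [9829 ≡ 5 mod 8 ⇒ (2|9829)^4 = +1]
  = (9829|603)    [QR: 9829 ≡ 1 mod 4, sign kept]
  = (181|603)    [9829 ≡ 181 mod 603]
  = (603|181)    [QR: 181 ≡ 1 mod 4, sign kept]
  = (60|181)    [603 ≡ 60 mod 181]
  = (15|181)    [181 ≡ 5 mod 8 ⇒ (2|181)^2 = +1]
  = (181|15)    [QR: 181 ≡ 1 mod 4, sign kept]
  = (1|15)    [181 ≡ 1 mod 15]
  = 1    [(1|15) = 1]
Product: (-1)·(1) = -1.

-1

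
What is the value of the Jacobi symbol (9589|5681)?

Reduce the numerator: 9589 ≡ 3908 (mod 5681), so (9589|5681) = (3908|5681).
Factor out 2: 3908 = 2^2·977. Since 5681 ≡ 1 (mod 8), (2|5681) = +1, and (2|5681)^2 = +1. Now have (977|5681).
977 ≡ 1 (mod 4), so quadratic reciprocity gives (977|5681) = (5681|977). Reduce: 5681 ≡ 796 (mod 977). Now have (796|977).
Factor out 2: 796 = 2^2·199. Since 977 ≡ 1 (mod 8), (2|977) = +1, and (2|977)^2 = +1. Now have (199|977).
977 ≡ 1 (mod 4), so quadratic reciprocity gives (199|977) = (977|199). Reduce: 977 ≡ 181 (mod 199). Now have (181|199).
181 ≡ 1 (mod 4), so quadratic reciprocity gives (181|199) = (199|181). Reduce: 199 ≡ 18 (mod 181). Now have (18|181).
Factor out 2: 18 = 2·9. Since 181 ≡ 5 (mod 8), (2|181) = -1. Now have -(9|181).
9 ≡ 1 (mod 4), so quadratic reciprocity gives (9|181) = (181|9). Reduce: 181 ≡ 1 (mod 9). Now have -(1|9).
(1|9) = 1. Collecting the sign factors: -1.

-1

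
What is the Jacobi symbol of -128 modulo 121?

1

Reduce the numerator: -128 ≡ 114 (mod 121), so (-128/121) = (114/121).
Factor out 2: 114 = 2·57. Since 121 ≡ 1 (mod 8), (2/121) = +1. Now have (57/121).
57 ≡ 1 (mod 4), so quadratic reciprocity gives (57/121) = (121/57). Reduce: 121 ≡ 7 (mod 57). Now have (7/57).
57 ≡ 1 (mod 4), so quadratic reciprocity gives (7/57) = (57/7). Reduce: 57 ≡ 1 (mod 7). Now have (1/7).
(1/7) = 1. Collecting the sign factors: 1.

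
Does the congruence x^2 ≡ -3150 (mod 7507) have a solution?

yes

Pull out -1: (-3150/7507) = (-1/7507)·(3150/7507). Since 7507 ≡ 3 (mod 4), (-1/7507) = -1. Now have -(3150/7507).
Factor out 2: 3150 = 2·1575. Since 7507 ≡ 3 (mod 8), (2/7507) = -1. Now have (1575/7507).
Both 1575 ≡ 3 and 7507 ≡ 3 (mod 4), so reciprocity gives (1575/7507) = -(7507/1575). Reduce: 7507 ≡ 1207 (mod 1575). Now have -(1207/1575).
Both 1207 ≡ 3 and 1575 ≡ 3 (mod 4), so reciprocity gives (1207/1575) = -(1575/1207). Reduce: 1575 ≡ 368 (mod 1207). Now have (368/1207).
Factor out 2: 368 = 2^4·23. Since 1207 ≡ 7 (mod 8), (2/1207) = +1, and (2/1207)^4 = +1. Now have (23/1207).
Both 23 ≡ 3 and 1207 ≡ 3 (mod 4), so reciprocity gives (23/1207) = -(1207/23). Reduce: 1207 ≡ 11 (mod 23). Now have -(11/23).
Both 11 ≡ 3 and 23 ≡ 3 (mod 4), so reciprocity gives (11/23) = -(23/11). Reduce: 23 ≡ 1 (mod 11). Now have (1/11).
(1/11) = 1. Collecting the sign factors: 1.
(-3150/7507) = 1, and 7507 is prime, so -3150 is a quadratic residue mod 7507.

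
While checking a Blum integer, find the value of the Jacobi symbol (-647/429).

-1

Reduce the numerator: -647 ≡ 211 (mod 429), so (-647/429) = (211/429).
429 ≡ 1 (mod 4), so quadratic reciprocity gives (211/429) = (429/211). Reduce: 429 ≡ 7 (mod 211). Now have (7/211).
Both 7 ≡ 3 and 211 ≡ 3 (mod 4), so reciprocity gives (7/211) = -(211/7). Reduce: 211 ≡ 1 (mod 7). Now have -(1/7).
(1/7) = 1. Collecting the sign factors: -1.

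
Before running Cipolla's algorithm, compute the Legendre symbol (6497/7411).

-1

6497 ≡ 1 (mod 4), so quadratic reciprocity gives (6497/7411) = (7411/6497). Reduce: 7411 ≡ 914 (mod 6497). Now have (914/6497).
Factor out 2: 914 = 2·457. Since 6497 ≡ 1 (mod 8), (2/6497) = +1. Now have (457/6497).
457 ≡ 1 (mod 4), so quadratic reciprocity gives (457/6497) = (6497/457). Reduce: 6497 ≡ 99 (mod 457). Now have (99/457).
457 ≡ 1 (mod 4), so quadratic reciprocity gives (99/457) = (457/99). Reduce: 457 ≡ 61 (mod 99). Now have (61/99).
61 ≡ 1 (mod 4), so quadratic reciprocity gives (61/99) = (99/61). Reduce: 99 ≡ 38 (mod 61). Now have (38/61).
Factor out 2: 38 = 2·19. Since 61 ≡ 5 (mod 8), (2/61) = -1. Now have -(19/61).
61 ≡ 1 (mod 4), so quadratic reciprocity gives (19/61) = (61/19). Reduce: 61 ≡ 4 (mod 19). Now have -(4/19).
Factor out 2: 4 = 2^2. Since 19 ≡ 3 (mod 8), (2/19) = -1, and (2/19)^2 = +1. Now have -(1/19).
(1/19) = 1. Collecting the sign factors: -1.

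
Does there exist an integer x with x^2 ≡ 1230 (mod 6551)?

(1230/6551)
  = (615/6551)    [6551 ≡ 7 mod 8 ⇒ (2/6551) = +1]
  = -(6551/615)    [QR: both ≡ 3 mod 4, sign flips]
  = -(401/615)    [6551 ≡ 401 mod 615]
  = -(615/401)    [QR: 401 ≡ 1 mod 4, sign kept]
  = -(214/401)    [615 ≡ 214 mod 401]
  = -(107/401)    [401 ≡ 1 mod 8 ⇒ (2/401) = +1]
  = -(401/107)    [QR: 401 ≡ 1 mod 4, sign kept]
  = -(80/107)    [401 ≡ 80 mod 107]
  = -(5/107)    [107 ≡ 3 mod 8 ⇒ (2/107)^4 = +1]
  = -(107/5)    [QR: 5 ≡ 1 mod 4, sign kept]
  = -(2/5)    [107 ≡ 2 mod 5]
  = (1/5)    [5 ≡ 5 mod 8 ⇒ (2/5) = -1]
  = 1    [(1/5) = 1]
(1230/6551) = 1, and 6551 is prime, so 1230 is a quadratic residue mod 6551.

yes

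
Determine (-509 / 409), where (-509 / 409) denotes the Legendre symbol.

(-509 / 409)
  = (509 / 409)    [409 ≡ 1 mod 4 ⇒ (-1 / 409) = +1]
  = (100 / 409)    [509 ≡ 100 mod 409]
  = (25 / 409)    [409 ≡ 1 mod 8 ⇒ (2 / 409)^2 = +1]
  = (409 / 25)    [QR: 25 ≡ 1 mod 4, sign kept]
  = (9 / 25)    [409 ≡ 9 mod 25]
  = (25 / 9)    [QR: 9 ≡ 1 mod 4, sign kept]
  = (7 / 9)    [25 ≡ 7 mod 9]
  = (9 / 7)    [QR: 9 ≡ 1 mod 4, sign kept]
  = (2 / 7)    [9 ≡ 2 mod 7]
  = (1 / 7)    [7 ≡ 7 mod 8 ⇒ (2 / 7) = +1]
  = 1    [(1 / 7) = 1]

1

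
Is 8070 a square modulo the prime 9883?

Factor out 2: 8070 = 2·4035. Since 9883 ≡ 3 (mod 8), (2/9883) = -1. Now have -(4035/9883).
Both 4035 ≡ 3 and 9883 ≡ 3 (mod 4), so reciprocity gives (4035/9883) = -(9883/4035). Reduce: 9883 ≡ 1813 (mod 4035). Now have (1813/4035).
1813 ≡ 1 (mod 4), so quadratic reciprocity gives (1813/4035) = (4035/1813). Reduce: 4035 ≡ 409 (mod 1813). Now have (409/1813).
409 ≡ 1 (mod 4), so quadratic reciprocity gives (409/1813) = (1813/409). Reduce: 1813 ≡ 177 (mod 409). Now have (177/409).
177 ≡ 1 (mod 4), so quadratic reciprocity gives (177/409) = (409/177). Reduce: 409 ≡ 55 (mod 177). Now have (55/177).
177 ≡ 1 (mod 4), so quadratic reciprocity gives (55/177) = (177/55). Reduce: 177 ≡ 12 (mod 55). Now have (12/55).
Factor out 2: 12 = 2^2·3. Since 55 ≡ 7 (mod 8), (2/55) = +1, and (2/55)^2 = +1. Now have (3/55).
Both 3 ≡ 3 and 55 ≡ 3 (mod 4), so reciprocity gives (3/55) = -(55/3). Reduce: 55 ≡ 1 (mod 3). Now have -(1/3).
(1/3) = 1. Collecting the sign factors: -1.
(8070/9883) = -1, and 9883 is prime, so 8070 is not a quadratic residue mod 9883.

no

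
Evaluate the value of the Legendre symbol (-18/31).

(-18/31)
  = -(18/31)    [31 ≡ 3 mod 4 ⇒ (-1/31) = -1]
  = -(9/31)    [31 ≡ 7 mod 8 ⇒ (2/31) = +1]
  = -(31/9)    [QR: 9 ≡ 1 mod 4, sign kept]
  = -(4/9)    [31 ≡ 4 mod 9]
  = -(1/9)    [9 ≡ 1 mod 8 ⇒ (2/9)^2 = +1]
  = -1    [(1/9) = 1]

-1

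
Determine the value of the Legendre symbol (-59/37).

-1

Pull out -1: (-59/37) = (-1/37)·(59/37). Since 37 ≡ 1 (mod 4), (-1/37) = +1. Now have (59/37).
Reduce the numerator: 59 ≡ 22 (mod 37), so (59/37) = (22/37).
Factor out 2: 22 = 2·11. Since 37 ≡ 5 (mod 8), (2/37) = -1. Now have -(11/37).
37 ≡ 1 (mod 4), so quadratic reciprocity gives (11/37) = (37/11). Reduce: 37 ≡ 4 (mod 11). Now have -(4/11).
Factor out 2: 4 = 2^2. Since 11 ≡ 3 (mod 8), (2/11) = -1, and (2/11)^2 = +1. Now have -(1/11).
(1/11) = 1. Collecting the sign factors: -1.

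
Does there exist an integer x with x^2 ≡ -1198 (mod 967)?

(-1198/967)
  = (736/967)    [-1198 ≡ 736 mod 967]
  = (23/967)    [967 ≡ 7 mod 8 ⇒ (2/967)^5 = +1]
  = -(967/23)    [QR: both ≡ 3 mod 4, sign flips]
  = -(1/23)    [967 ≡ 1 mod 23]
  = -1    [(1/23) = 1]
(-1198/967) = -1, and 967 is prime, so -1198 is not a quadratic residue mod 967.

no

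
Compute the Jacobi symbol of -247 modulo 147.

(-247|147)
  = -(247|147)    [147 ≡ 3 mod 4 ⇒ (-1|147) = -1]
  = -(100|147)    [247 ≡ 100 mod 147]
  = -(25|147)    [147 ≡ 3 mod 8 ⇒ (2|147)^2 = +1]
  = -(147|25)    [QR: 25 ≡ 1 mod 4, sign kept]
  = -(22|25)    [147 ≡ 22 mod 25]
  = -(11|25)    [25 ≡ 1 mod 8 ⇒ (2|25) = +1]
  = -(25|11)    [QR: 25 ≡ 1 mod 4, sign kept]
  = -(3|11)    [25 ≡ 3 mod 11]
  = (11|3)    [QR: both ≡ 3 mod 4, sign flips]
  = (2|3)    [11 ≡ 2 mod 3]
  = -(1|3)    [3 ≡ 3 mod 8 ⇒ (2|3) = -1]
  = -1    [(1|3) = 1]

-1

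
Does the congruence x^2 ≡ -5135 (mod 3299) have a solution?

no

Reduce the numerator: -5135 ≡ 1463 (mod 3299), so (-5135/3299) = (1463/3299).
Both 1463 ≡ 3 and 3299 ≡ 3 (mod 4), so reciprocity gives (1463/3299) = -(3299/1463). Reduce: 3299 ≡ 373 (mod 1463). Now have -(373/1463).
373 ≡ 1 (mod 4), so quadratic reciprocity gives (373/1463) = (1463/373). Reduce: 1463 ≡ 344 (mod 373). Now have -(344/373).
Factor out 2: 344 = 2^3·43. Since 373 ≡ 5 (mod 8), (2/373) = -1, and (2/373)^3 = -1. Now have (43/373).
373 ≡ 1 (mod 4), so quadratic reciprocity gives (43/373) = (373/43). Reduce: 373 ≡ 29 (mod 43). Now have (29/43).
29 ≡ 1 (mod 4), so quadratic reciprocity gives (29/43) = (43/29). Reduce: 43 ≡ 14 (mod 29). Now have (14/29).
Factor out 2: 14 = 2·7. Since 29 ≡ 5 (mod 8), (2/29) = -1. Now have -(7/29).
29 ≡ 1 (mod 4), so quadratic reciprocity gives (7/29) = (29/7). Reduce: 29 ≡ 1 (mod 7). Now have -(1/7).
(1/7) = 1. Collecting the sign factors: -1.
The Legendre symbol is -1, so x^2 ≡ -5135 (mod 3299) has no solution.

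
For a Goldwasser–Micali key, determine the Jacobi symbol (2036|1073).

1

Reduce the numerator: 2036 ≡ 963 (mod 1073), so (2036|1073) = (963|1073).
1073 ≡ 1 (mod 4), so quadratic reciprocity gives (963|1073) = (1073|963). Reduce: 1073 ≡ 110 (mod 963). Now have (110|963).
Factor out 2: 110 = 2·55. Since 963 ≡ 3 (mod 8), (2|963) = -1. Now have -(55|963).
Both 55 ≡ 3 and 963 ≡ 3 (mod 4), so reciprocity gives (55|963) = -(963|55). Reduce: 963 ≡ 28 (mod 55). Now have (28|55).
Factor out 2: 28 = 2^2·7. Since 55 ≡ 7 (mod 8), (2|55) = +1, and (2|55)^2 = +1. Now have (7|55).
Both 7 ≡ 3 and 55 ≡ 3 (mod 4), so reciprocity gives (7|55) = -(55|7). Reduce: 55 ≡ 6 (mod 7). Now have -(6|7).
Factor out 2: 6 = 2·3. Since 7 ≡ 7 (mod 8), (2|7) = +1. Now have -(3|7).
Both 3 ≡ 3 and 7 ≡ 3 (mod 4), so reciprocity gives (3|7) = -(7|3). Reduce: 7 ≡ 1 (mod 3). Now have (1|3).
(1|3) = 1. Collecting the sign factors: 1.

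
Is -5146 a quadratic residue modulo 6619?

Pull out -1: (-5146/6619) = (-1/6619)·(5146/6619). Since 6619 ≡ 3 (mod 4), (-1/6619) = -1. Now have -(5146/6619).
Factor out 2: 5146 = 2·2573. Since 6619 ≡ 3 (mod 8), (2/6619) = -1. Now have (2573/6619).
2573 ≡ 1 (mod 4), so quadratic reciprocity gives (2573/6619) = (6619/2573). Reduce: 6619 ≡ 1473 (mod 2573). Now have (1473/2573).
1473 ≡ 1 (mod 4), so quadratic reciprocity gives (1473/2573) = (2573/1473). Reduce: 2573 ≡ 1100 (mod 1473). Now have (1100/1473).
Factor out 2: 1100 = 2^2·275. Since 1473 ≡ 1 (mod 8), (2/1473) = +1, and (2/1473)^2 = +1. Now have (275/1473).
1473 ≡ 1 (mod 4), so quadratic reciprocity gives (275/1473) = (1473/275). Reduce: 1473 ≡ 98 (mod 275). Now have (98/275).
Factor out 2: 98 = 2·49. Since 275 ≡ 3 (mod 8), (2/275) = -1. Now have -(49/275).
49 ≡ 1 (mod 4), so quadratic reciprocity gives (49/275) = (275/49). Reduce: 275 ≡ 30 (mod 49). Now have -(30/49).
Factor out 2: 30 = 2·15. Since 49 ≡ 1 (mod 8), (2/49) = +1. Now have -(15/49).
49 ≡ 1 (mod 4), so quadratic reciprocity gives (15/49) = (49/15). Reduce: 49 ≡ 4 (mod 15). Now have -(4/15).
Factor out 2: 4 = 2^2. Since 15 ≡ 7 (mod 8), (2/15) = +1, and (2/15)^2 = +1. Now have -(1/15).
(1/15) = 1. Collecting the sign factors: -1.
The Legendre symbol is -1, so x^2 ≡ -5146 (mod 6619) has no solution.

no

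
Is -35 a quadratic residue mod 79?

yes

Reduce the numerator: -35 ≡ 44 (mod 79), so (-35/79) = (44/79).
Factor out 2: 44 = 2^2·11. Since 79 ≡ 7 (mod 8), (2/79) = +1, and (2/79)^2 = +1. Now have (11/79).
Both 11 ≡ 3 and 79 ≡ 3 (mod 4), so reciprocity gives (11/79) = -(79/11). Reduce: 79 ≡ 2 (mod 11). Now have -(2/11).
Factor out 2: 2 = 2. Since 11 ≡ 3 (mod 8), (2/11) = -1. Now have (1/11).
(1/11) = 1. Collecting the sign factors: 1.
(-35/79) = 1, and 79 is prime, so -35 is a quadratic residue mod 79.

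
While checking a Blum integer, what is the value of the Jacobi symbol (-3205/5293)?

Reduce the numerator: -3205 ≡ 2088 (mod 5293), so (-3205/5293) = (2088/5293).
Factor out 2: 2088 = 2^3·261. Since 5293 ≡ 5 (mod 8), (2/5293) = -1, and (2/5293)^3 = -1. Now have -(261/5293).
261 ≡ 1 (mod 4), so quadratic reciprocity gives (261/5293) = (5293/261). Reduce: 5293 ≡ 73 (mod 261). Now have -(73/261).
73 ≡ 1 (mod 4), so quadratic reciprocity gives (73/261) = (261/73). Reduce: 261 ≡ 42 (mod 73). Now have -(42/73).
Factor out 2: 42 = 2·21. Since 73 ≡ 1 (mod 8), (2/73) = +1. Now have -(21/73).
21 ≡ 1 (mod 4), so quadratic reciprocity gives (21/73) = (73/21). Reduce: 73 ≡ 10 (mod 21). Now have -(10/21).
Factor out 2: 10 = 2·5. Since 21 ≡ 5 (mod 8), (2/21) = -1. Now have (5/21).
5 ≡ 1 (mod 4), so quadratic reciprocity gives (5/21) = (21/5). Reduce: 21 ≡ 1 (mod 5). Now have (1/5).
(1/5) = 1. Collecting the sign factors: 1.

1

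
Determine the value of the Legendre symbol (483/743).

-1

(483/743)
  = -(743/483)    [QR: both ≡ 3 mod 4, sign flips]
  = -(260/483)    [743 ≡ 260 mod 483]
  = -(65/483)    [483 ≡ 3 mod 8 ⇒ (2/483)^2 = +1]
  = -(483/65)    [QR: 65 ≡ 1 mod 4, sign kept]
  = -(28/65)    [483 ≡ 28 mod 65]
  = -(7/65)    [65 ≡ 1 mod 8 ⇒ (2/65)^2 = +1]
  = -(65/7)    [QR: 65 ≡ 1 mod 4, sign kept]
  = -(2/7)    [65 ≡ 2 mod 7]
  = -(1/7)    [7 ≡ 7 mod 8 ⇒ (2/7) = +1]
  = -1    [(1/7) = 1]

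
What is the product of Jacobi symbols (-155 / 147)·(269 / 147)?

-1

By multiplicativity, (-155·269 / 147) = (-155 / 147)·(269 / 147).
First factor (-155 / 147):
(-155 / 147)
  = -(155 / 147)    [147 ≡ 3 mod 4 ⇒ (-1 / 147) = -1]
  = -(8 / 147)    [155 ≡ 8 mod 147]
  = (1 / 147)    [147 ≡ 3 mod 8 ⇒ (2 / 147)^3 = -1]
  = 1    [(1 / 147) = 1]
Second factor (269 / 147):
(269 / 147)
  = (122 / 147)    [269 ≡ 122 mod 147]
  = -(61 / 147)    [147 ≡ 3 mod 8 ⇒ (2 / 147) = -1]
  = -(147 / 61)    [QR: 61 ≡ 1 mod 4, sign kept]
  = -(25 / 61)    [147 ≡ 25 mod 61]
  = -(61 / 25)    [QR: 25 ≡ 1 mod 4, sign kept]
  = -(11 / 25)    [61 ≡ 11 mod 25]
  = -(25 / 11)    [QR: 25 ≡ 1 mod 4, sign kept]
  = -(3 / 11)    [25 ≡ 3 mod 11]
  = (11 / 3)    [QR: both ≡ 3 mod 4, sign flips]
  = (2 / 3)    [11 ≡ 2 mod 3]
  = -(1 / 3)    [3 ≡ 3 mod 8 ⇒ (2 / 3) = -1]
  = -1    [(1 / 3) = 1]
Product: (1)·(-1) = -1.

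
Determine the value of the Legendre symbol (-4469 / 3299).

(-4469 / 3299)
  = (2129 / 3299)    [-4469 ≡ 2129 mod 3299]
  = (3299 / 2129)    [QR: 2129 ≡ 1 mod 4, sign kept]
  = (1170 / 2129)    [3299 ≡ 1170 mod 2129]
  = (585 / 2129)    [2129 ≡ 1 mod 8 ⇒ (2 / 2129) = +1]
  = (2129 / 585)    [QR: 585 ≡ 1 mod 4, sign kept]
  = (374 / 585)    [2129 ≡ 374 mod 585]
  = (187 / 585)    [585 ≡ 1 mod 8 ⇒ (2 / 585) = +1]
  = (585 / 187)    [QR: 585 ≡ 1 mod 4, sign kept]
  = (24 / 187)    [585 ≡ 24 mod 187]
  = -(3 / 187)    [187 ≡ 3 mod 8 ⇒ (2 / 187)^3 = -1]
  = (187 / 3)    [QR: both ≡ 3 mod 4, sign flips]
  = (1 / 3)    [187 ≡ 1 mod 3]
  = 1    [(1 / 3) = 1]

1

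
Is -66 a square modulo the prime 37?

no

(-66/37)
  = (8/37)    [-66 ≡ 8 mod 37]
  = -(1/37)    [37 ≡ 5 mod 8 ⇒ (2/37)^3 = -1]
  = -1    [(1/37) = 1]
The Legendre symbol is -1, so x^2 ≡ -66 (mod 37) has no solution.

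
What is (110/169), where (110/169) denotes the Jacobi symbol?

1

Factor out 2: 110 = 2·55. Since 169 ≡ 1 (mod 8), (2/169) = +1. Now have (55/169).
169 ≡ 1 (mod 4), so quadratic reciprocity gives (55/169) = (169/55). Reduce: 169 ≡ 4 (mod 55). Now have (4/55).
Factor out 2: 4 = 2^2. Since 55 ≡ 7 (mod 8), (2/55) = +1, and (2/55)^2 = +1. Now have (1/55).
(1/55) = 1. Collecting the sign factors: 1.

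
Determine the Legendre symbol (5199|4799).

1

(5199|4799)
  = (400|4799)    [5199 ≡ 400 mod 4799]
  = (25|4799)    [4799 ≡ 7 mod 8 ⇒ (2|4799)^4 = +1]
  = (4799|25)    [QR: 25 ≡ 1 mod 4, sign kept]
  = (24|25)    [4799 ≡ 24 mod 25]
  = (3|25)    [25 ≡ 1 mod 8 ⇒ (2|25)^3 = +1]
  = (25|3)    [QR: 25 ≡ 1 mod 4, sign kept]
  = (1|3)    [25 ≡ 1 mod 3]
  = 1    [(1|3) = 1]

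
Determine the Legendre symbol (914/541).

-1

(914/541)
  = (373/541)    [914 ≡ 373 mod 541]
  = (541/373)    [QR: 373 ≡ 1 mod 4, sign kept]
  = (168/373)    [541 ≡ 168 mod 373]
  = -(21/373)    [373 ≡ 5 mod 8 ⇒ (2/373)^3 = -1]
  = -(373/21)    [QR: 21 ≡ 1 mod 4, sign kept]
  = -(16/21)    [373 ≡ 16 mod 21]
  = -(1/21)    [21 ≡ 5 mod 8 ⇒ (2/21)^4 = +1]
  = -1    [(1/21) = 1]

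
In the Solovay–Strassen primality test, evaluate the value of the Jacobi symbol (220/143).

0

Reduce the numerator: 220 ≡ 77 (mod 143), so (220/143) = (77/143).
77 ≡ 1 (mod 4), so quadratic reciprocity gives (77/143) = (143/77). Reduce: 143 ≡ 66 (mod 77). Now have (66/77).
Factor out 2: 66 = 2·33. Since 77 ≡ 5 (mod 8), (2/77) = -1. Now have -(33/77).
33 ≡ 1 (mod 4), so quadratic reciprocity gives (33/77) = (77/33). Reduce: 77 ≡ 11 (mod 33). Now have -(11/33).
33 ≡ 1 (mod 4), so quadratic reciprocity gives (11/33) = (33/11). Reduce: 33 ≡ 0 (mod 11). Now have -(0/11).
The numerator is now 0 with denominator 11 > 1: the symbol is 0.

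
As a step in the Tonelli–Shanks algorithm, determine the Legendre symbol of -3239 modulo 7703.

(-3239/7703)
  = (4464/7703)    [-3239 ≡ 4464 mod 7703]
  = (279/7703)    [7703 ≡ 7 mod 8 ⇒ (2/7703)^4 = +1]
  = -(7703/279)    [QR: both ≡ 3 mod 4, sign flips]
  = -(170/279)    [7703 ≡ 170 mod 279]
  = -(85/279)    [279 ≡ 7 mod 8 ⇒ (2/279) = +1]
  = -(279/85)    [QR: 85 ≡ 1 mod 4, sign kept]
  = -(24/85)    [279 ≡ 24 mod 85]
  = (3/85)    [85 ≡ 5 mod 8 ⇒ (2/85)^3 = -1]
  = (85/3)    [QR: 85 ≡ 1 mod 4, sign kept]
  = (1/3)    [85 ≡ 1 mod 3]
  = 1    [(1/3) = 1]

1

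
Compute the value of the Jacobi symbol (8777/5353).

1

(8777/5353)
  = (3424/5353)    [8777 ≡ 3424 mod 5353]
  = (107/5353)    [5353 ≡ 1 mod 8 ⇒ (2/5353)^5 = +1]
  = (5353/107)    [QR: 5353 ≡ 1 mod 4, sign kept]
  = (3/107)    [5353 ≡ 3 mod 107]
  = -(107/3)    [QR: both ≡ 3 mod 4, sign flips]
  = -(2/3)    [107 ≡ 2 mod 3]
  = (1/3)    [3 ≡ 3 mod 8 ⇒ (2/3) = -1]
  = 1    [(1/3) = 1]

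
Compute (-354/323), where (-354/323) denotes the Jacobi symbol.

(-354/323)
  = (292/323)    [-354 ≡ 292 mod 323]
  = (73/323)    [323 ≡ 3 mod 8 ⇒ (2/323)^2 = +1]
  = (323/73)    [QR: 73 ≡ 1 mod 4, sign kept]
  = (31/73)    [323 ≡ 31 mod 73]
  = (73/31)    [QR: 73 ≡ 1 mod 4, sign kept]
  = (11/31)    [73 ≡ 11 mod 31]
  = -(31/11)    [QR: both ≡ 3 mod 4, sign flips]
  = -(9/11)    [31 ≡ 9 mod 11]
  = -(11/9)    [QR: 9 ≡ 1 mod 4, sign kept]
  = -(2/9)    [11 ≡ 2 mod 9]
  = -(1/9)    [9 ≡ 1 mod 8 ⇒ (2/9) = +1]
  = -1    [(1/9) = 1]

-1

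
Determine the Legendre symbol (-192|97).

1

Pull out -1: (-192|97) = (-1|97)·(192|97). Since 97 ≡ 1 (mod 4), (-1|97) = +1. Now have (192|97).
Reduce the numerator: 192 ≡ 95 (mod 97), so (192|97) = (95|97).
97 ≡ 1 (mod 4), so quadratic reciprocity gives (95|97) = (97|95). Reduce: 97 ≡ 2 (mod 95). Now have (2|95).
Factor out 2: 2 = 2. Since 95 ≡ 7 (mod 8), (2|95) = +1. Now have (1|95).
(1|95) = 1. Collecting the sign factors: 1.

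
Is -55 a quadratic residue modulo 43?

yes

(-55/43)
  = -(55/43)    [43 ≡ 3 mod 4 ⇒ (-1/43) = -1]
  = -(12/43)    [55 ≡ 12 mod 43]
  = -(3/43)    [43 ≡ 3 mod 8 ⇒ (2/43)^2 = +1]
  = (43/3)    [QR: both ≡ 3 mod 4, sign flips]
  = (1/3)    [43 ≡ 1 mod 3]
  = 1    [(1/3) = 1]
The Legendre symbol is 1, so x^2 ≡ -55 (mod 43) has solution.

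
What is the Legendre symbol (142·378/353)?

-1

By multiplicativity, (142·378/353) = (142/353)·(378/353).
First factor (142/353):
(142/353)
  = (71/353)    [353 ≡ 1 mod 8 ⇒ (2/353) = +1]
  = (353/71)    [QR: 353 ≡ 1 mod 4, sign kept]
  = (69/71)    [353 ≡ 69 mod 71]
  = (71/69)    [QR: 69 ≡ 1 mod 4, sign kept]
  = (2/69)    [71 ≡ 2 mod 69]
  = -(1/69)    [69 ≡ 5 mod 8 ⇒ (2/69) = -1]
  = -1    [(1/69) = 1]
Second factor (378/353):
(378/353)
  = (25/353)    [378 ≡ 25 mod 353]
  = (353/25)    [QR: 25 ≡ 1 mod 4, sign kept]
  = (3/25)    [353 ≡ 3 mod 25]
  = (25/3)    [QR: 25 ≡ 1 mod 4, sign kept]
  = (1/3)    [25 ≡ 1 mod 3]
  = 1    [(1/3) = 1]
Product: (-1)·(1) = -1.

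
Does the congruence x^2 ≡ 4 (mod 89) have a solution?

(4/89)
  = (1/89)    [89 ≡ 1 mod 8 ⇒ (2/89)^2 = +1]
  = 1    [(1/89) = 1]
The Legendre symbol is 1, so x^2 ≡ 4 (mod 89) has solution.

yes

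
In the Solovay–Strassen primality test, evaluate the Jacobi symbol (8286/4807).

(8286/4807)
  = (3479/4807)    [8286 ≡ 3479 mod 4807]
  = -(4807/3479)    [QR: both ≡ 3 mod 4, sign flips]
  = -(1328/3479)    [4807 ≡ 1328 mod 3479]
  = -(83/3479)    [3479 ≡ 7 mod 8 ⇒ (2/3479)^4 = +1]
  = (3479/83)    [QR: both ≡ 3 mod 4, sign flips]
  = (76/83)    [3479 ≡ 76 mod 83]
  = (19/83)    [83 ≡ 3 mod 8 ⇒ (2/83)^2 = +1]
  = -(83/19)    [QR: both ≡ 3 mod 4, sign flips]
  = -(7/19)    [83 ≡ 7 mod 19]
  = (19/7)    [QR: both ≡ 3 mod 4, sign flips]
  = (5/7)    [19 ≡ 5 mod 7]
  = (7/5)    [QR: 5 ≡ 1 mod 4, sign kept]
  = (2/5)    [7 ≡ 2 mod 5]
  = -(1/5)    [5 ≡ 5 mod 8 ⇒ (2/5) = -1]
  = -1    [(1/5) = 1]

-1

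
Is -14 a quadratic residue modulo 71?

yes

Pull out -1: (-14|71) = (-1|71)·(14|71). Since 71 ≡ 3 (mod 4), (-1|71) = -1. Now have -(14|71).
Factor out 2: 14 = 2·7. Since 71 ≡ 7 (mod 8), (2|71) = +1. Now have -(7|71).
Both 7 ≡ 3 and 71 ≡ 3 (mod 4), so reciprocity gives (7|71) = -(71|7). Reduce: 71 ≡ 1 (mod 7). Now have (1|7).
(1|7) = 1. Collecting the sign factors: 1.
(-14|71) = 1, and 71 is prime, so -14 is a quadratic residue mod 71.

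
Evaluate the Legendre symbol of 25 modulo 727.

1

25 ≡ 1 (mod 4), so quadratic reciprocity gives (25/727) = (727/25). Reduce: 727 ≡ 2 (mod 25). Now have (2/25).
Factor out 2: 2 = 2. Since 25 ≡ 1 (mod 8), (2/25) = +1. Now have (1/25).
(1/25) = 1. Collecting the sign factors: 1.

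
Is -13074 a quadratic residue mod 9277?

yes

(-13074|9277)
  = (5480|9277)    [-13074 ≡ 5480 mod 9277]
  = -(685|9277)    [9277 ≡ 5 mod 8 ⇒ (2|9277)^3 = -1]
  = -(9277|685)    [QR: 685 ≡ 1 mod 4, sign kept]
  = -(372|685)    [9277 ≡ 372 mod 685]
  = -(93|685)    [685 ≡ 5 mod 8 ⇒ (2|685)^2 = +1]
  = -(685|93)    [QR: 93 ≡ 1 mod 4, sign kept]
  = -(34|93)    [685 ≡ 34 mod 93]
  = (17|93)    [93 ≡ 5 mod 8 ⇒ (2|93) = -1]
  = (93|17)    [QR: 17 ≡ 1 mod 4, sign kept]
  = (8|17)    [93 ≡ 8 mod 17]
  = (1|17)    [17 ≡ 1 mod 8 ⇒ (2|17)^3 = +1]
  = 1    [(1|17) = 1]
The Legendre symbol is 1, so x^2 ≡ -13074 (mod 9277) has solution.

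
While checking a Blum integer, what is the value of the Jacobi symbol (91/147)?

Both 91 ≡ 3 and 147 ≡ 3 (mod 4), so reciprocity gives (91/147) = -(147/91). Reduce: 147 ≡ 56 (mod 91). Now have -(56/91).
Factor out 2: 56 = 2^3·7. Since 91 ≡ 3 (mod 8), (2/91) = -1, and (2/91)^3 = -1. Now have (7/91).
Both 7 ≡ 3 and 91 ≡ 3 (mod 4), so reciprocity gives (7/91) = -(91/7). Reduce: 91 ≡ 0 (mod 7). Now have -(0/7).
The numerator is now 0 with denominator 7 > 1: the symbol is 0.

0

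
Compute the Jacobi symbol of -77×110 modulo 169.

By multiplicativity, (-77·110 / 169) = (-77 / 169)·(110 / 169).
First factor (-77 / 169):
(-77 / 169)
  = (92 / 169)    [-77 ≡ 92 mod 169]
  = (23 / 169)    [169 ≡ 1 mod 8 ⇒ (2 / 169)^2 = +1]
  = (169 / 23)    [QR: 169 ≡ 1 mod 4, sign kept]
  = (8 / 23)    [169 ≡ 8 mod 23]
  = (1 / 23)    [23 ≡ 7 mod 8 ⇒ (2 / 23)^3 = +1]
  = 1    [(1 / 23) = 1]
Second factor (110 / 169):
(110 / 169)
  = (55 / 169)    [169 ≡ 1 mod 8 ⇒ (2 / 169) = +1]
  = (169 / 55)    [QR: 169 ≡ 1 mod 4, sign kept]
  = (4 / 55)    [169 ≡ 4 mod 55]
  = (1 / 55)    [55 ≡ 7 mod 8 ⇒ (2 / 55)^2 = +1]
  = 1    [(1 / 55) = 1]
Product: (1)·(1) = 1.

1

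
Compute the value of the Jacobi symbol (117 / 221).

117 ≡ 1 (mod 4), so quadratic reciprocity gives (117 / 221) = (221 / 117). Reduce: 221 ≡ 104 (mod 117). Now have (104 / 117).
Factor out 2: 104 = 2^3·13. Since 117 ≡ 5 (mod 8), (2 / 117) = -1, and (2 / 117)^3 = -1. Now have -(13 / 117).
13 ≡ 1 (mod 4), so quadratic reciprocity gives (13 / 117) = (117 / 13). Reduce: 117 ≡ 0 (mod 13). Now have -(0 / 13).
The numerator is now 0 with denominator 13 > 1: the symbol is 0.

0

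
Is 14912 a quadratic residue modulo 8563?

yes

(14912/8563)
  = (6349/8563)    [14912 ≡ 6349 mod 8563]
  = (8563/6349)    [QR: 6349 ≡ 1 mod 4, sign kept]
  = (2214/6349)    [8563 ≡ 2214 mod 6349]
  = -(1107/6349)    [6349 ≡ 5 mod 8 ⇒ (2/6349) = -1]
  = -(6349/1107)    [QR: 6349 ≡ 1 mod 4, sign kept]
  = -(814/1107)    [6349 ≡ 814 mod 1107]
  = (407/1107)    [1107 ≡ 3 mod 8 ⇒ (2/1107) = -1]
  = -(1107/407)    [QR: both ≡ 3 mod 4, sign flips]
  = -(293/407)    [1107 ≡ 293 mod 407]
  = -(407/293)    [QR: 293 ≡ 1 mod 4, sign kept]
  = -(114/293)    [407 ≡ 114 mod 293]
  = (57/293)    [293 ≡ 5 mod 8 ⇒ (2/293) = -1]
  = (293/57)    [QR: 57 ≡ 1 mod 4, sign kept]
  = (8/57)    [293 ≡ 8 mod 57]
  = (1/57)    [57 ≡ 1 mod 8 ⇒ (2/57)^3 = +1]
  = 1    [(1/57) = 1]
(14912/8563) = 1, and 8563 is prime, so 14912 is a quadratic residue mod 8563.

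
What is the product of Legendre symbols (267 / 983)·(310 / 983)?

By multiplicativity, (267·310 / 983) = (267 / 983)·(310 / 983).
First factor (267 / 983):
Both 267 ≡ 3 and 983 ≡ 3 (mod 4), so reciprocity gives (267 / 983) = -(983 / 267). Reduce: 983 ≡ 182 (mod 267). Now have -(182 / 267).
Factor out 2: 182 = 2·91. Since 267 ≡ 3 (mod 8), (2 / 267) = -1. Now have (91 / 267).
Both 91 ≡ 3 and 267 ≡ 3 (mod 4), so reciprocity gives (91 / 267) = -(267 / 91). Reduce: 267 ≡ 85 (mod 91). Now have -(85 / 91).
85 ≡ 1 (mod 4), so quadratic reciprocity gives (85 / 91) = (91 / 85). Reduce: 91 ≡ 6 (mod 85). Now have -(6 / 85).
Factor out 2: 6 = 2·3. Since 85 ≡ 5 (mod 8), (2 / 85) = -1. Now have (3 / 85).
85 ≡ 1 (mod 4), so quadratic reciprocity gives (3 / 85) = (85 / 3). Reduce: 85 ≡ 1 (mod 3). Now have (1 / 3).
(1 / 3) = 1. Collecting the sign factors: 1.
Second factor (310 / 983):
Factor out 2: 310 = 2·155. Since 983 ≡ 7 (mod 8), (2 / 983) = +1. Now have (155 / 983).
Both 155 ≡ 3 and 983 ≡ 3 (mod 4), so reciprocity gives (155 / 983) = -(983 / 155). Reduce: 983 ≡ 53 (mod 155). Now have -(53 / 155).
53 ≡ 1 (mod 4), so quadratic reciprocity gives (53 / 155) = (155 / 53). Reduce: 155 ≡ 49 (mod 53). Now have -(49 / 53).
49 ≡ 1 (mod 4), so quadratic reciprocity gives (49 / 53) = (53 / 49). Reduce: 53 ≡ 4 (mod 49). Now have -(4 / 49).
Factor out 2: 4 = 2^2. Since 49 ≡ 1 (mod 8), (2 / 49) = +1, and (2 / 49)^2 = +1. Now have -(1 / 49).
(1 / 49) = 1. Collecting the sign factors: -1.
Product: (1)·(-1) = -1.

-1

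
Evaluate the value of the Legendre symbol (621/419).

1

(621/419)
  = (202/419)    [621 ≡ 202 mod 419]
  = -(101/419)    [419 ≡ 3 mod 8 ⇒ (2/419) = -1]
  = -(419/101)    [QR: 101 ≡ 1 mod 4, sign kept]
  = -(15/101)    [419 ≡ 15 mod 101]
  = -(101/15)    [QR: 101 ≡ 1 mod 4, sign kept]
  = -(11/15)    [101 ≡ 11 mod 15]
  = (15/11)    [QR: both ≡ 3 mod 4, sign flips]
  = (4/11)    [15 ≡ 4 mod 11]
  = (1/11)    [11 ≡ 3 mod 8 ⇒ (2/11)^2 = +1]
  = 1    [(1/11) = 1]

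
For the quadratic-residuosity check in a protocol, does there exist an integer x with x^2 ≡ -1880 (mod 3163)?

yes

Pull out -1: (-1880|3163) = (-1|3163)·(1880|3163). Since 3163 ≡ 3 (mod 4), (-1|3163) = -1. Now have -(1880|3163).
Factor out 2: 1880 = 2^3·235. Since 3163 ≡ 3 (mod 8), (2|3163) = -1, and (2|3163)^3 = -1. Now have (235|3163).
Both 235 ≡ 3 and 3163 ≡ 3 (mod 4), so reciprocity gives (235|3163) = -(3163|235). Reduce: 3163 ≡ 108 (mod 235). Now have -(108|235).
Factor out 2: 108 = 2^2·27. Since 235 ≡ 3 (mod 8), (2|235) = -1, and (2|235)^2 = +1. Now have -(27|235).
Both 27 ≡ 3 and 235 ≡ 3 (mod 4), so reciprocity gives (27|235) = -(235|27). Reduce: 235 ≡ 19 (mod 27). Now have (19|27).
Both 19 ≡ 3 and 27 ≡ 3 (mod 4), so reciprocity gives (19|27) = -(27|19). Reduce: 27 ≡ 8 (mod 19). Now have -(8|19).
Factor out 2: 8 = 2^3. Since 19 ≡ 3 (mod 8), (2|19) = -1, and (2|19)^3 = -1. Now have (1|19).
(1|19) = 1. Collecting the sign factors: 1.
The Legendre symbol is 1, so x^2 ≡ -1880 (mod 3163) has solution.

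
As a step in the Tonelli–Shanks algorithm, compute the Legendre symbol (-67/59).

(-67/59)
  = (51/59)    [-67 ≡ 51 mod 59]
  = -(59/51)    [QR: both ≡ 3 mod 4, sign flips]
  = -(8/51)    [59 ≡ 8 mod 51]
  = (1/51)    [51 ≡ 3 mod 8 ⇒ (2/51)^3 = -1]
  = 1    [(1/51) = 1]

1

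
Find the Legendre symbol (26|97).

-1

Factor out 2: 26 = 2·13. Since 97 ≡ 1 (mod 8), (2|97) = +1. Now have (13|97).
13 ≡ 1 (mod 4), so quadratic reciprocity gives (13|97) = (97|13). Reduce: 97 ≡ 6 (mod 13). Now have (6|13).
Factor out 2: 6 = 2·3. Since 13 ≡ 5 (mod 8), (2|13) = -1. Now have -(3|13).
13 ≡ 1 (mod 4), so quadratic reciprocity gives (3|13) = (13|3). Reduce: 13 ≡ 1 (mod 3). Now have -(1|3).
(1|3) = 1. Collecting the sign factors: -1.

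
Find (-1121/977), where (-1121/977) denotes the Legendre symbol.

Reduce the numerator: -1121 ≡ 833 (mod 977), so (-1121/977) = (833/977).
833 ≡ 1 (mod 4), so quadratic reciprocity gives (833/977) = (977/833). Reduce: 977 ≡ 144 (mod 833). Now have (144/833).
Factor out 2: 144 = 2^4·9. Since 833 ≡ 1 (mod 8), (2/833) = +1, and (2/833)^4 = +1. Now have (9/833).
9 ≡ 1 (mod 4), so quadratic reciprocity gives (9/833) = (833/9). Reduce: 833 ≡ 5 (mod 9). Now have (5/9).
5 ≡ 1 (mod 4), so quadratic reciprocity gives (5/9) = (9/5). Reduce: 9 ≡ 4 (mod 5). Now have (4/5).
Factor out 2: 4 = 2^2. Since 5 ≡ 5 (mod 8), (2/5) = -1, and (2/5)^2 = +1. Now have (1/5).
(1/5) = 1. Collecting the sign factors: 1.

1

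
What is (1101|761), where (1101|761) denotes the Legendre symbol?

1

Reduce the numerator: 1101 ≡ 340 (mod 761), so (1101|761) = (340|761).
Factor out 2: 340 = 2^2·85. Since 761 ≡ 1 (mod 8), (2|761) = +1, and (2|761)^2 = +1. Now have (85|761).
85 ≡ 1 (mod 4), so quadratic reciprocity gives (85|761) = (761|85). Reduce: 761 ≡ 81 (mod 85). Now have (81|85).
81 ≡ 1 (mod 4), so quadratic reciprocity gives (81|85) = (85|81). Reduce: 85 ≡ 4 (mod 81). Now have (4|81).
Factor out 2: 4 = 2^2. Since 81 ≡ 1 (mod 8), (2|81) = +1, and (2|81)^2 = +1. Now have (1|81).
(1|81) = 1. Collecting the sign factors: 1.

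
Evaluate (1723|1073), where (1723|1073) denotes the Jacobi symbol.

Reduce the numerator: 1723 ≡ 650 (mod 1073), so (1723|1073) = (650|1073).
Factor out 2: 650 = 2·325. Since 1073 ≡ 1 (mod 8), (2|1073) = +1. Now have (325|1073).
325 ≡ 1 (mod 4), so quadratic reciprocity gives (325|1073) = (1073|325). Reduce: 1073 ≡ 98 (mod 325). Now have (98|325).
Factor out 2: 98 = 2·49. Since 325 ≡ 5 (mod 8), (2|325) = -1. Now have -(49|325).
49 ≡ 1 (mod 4), so quadratic reciprocity gives (49|325) = (325|49). Reduce: 325 ≡ 31 (mod 49). Now have -(31|49).
49 ≡ 1 (mod 4), so quadratic reciprocity gives (31|49) = (49|31). Reduce: 49 ≡ 18 (mod 31). Now have -(18|31).
Factor out 2: 18 = 2·9. Since 31 ≡ 7 (mod 8), (2|31) = +1. Now have -(9|31).
9 ≡ 1 (mod 4), so quadratic reciprocity gives (9|31) = (31|9). Reduce: 31 ≡ 4 (mod 9). Now have -(4|9).
Factor out 2: 4 = 2^2. Since 9 ≡ 1 (mod 8), (2|9) = +1, and (2|9)^2 = +1. Now have -(1|9).
(1|9) = 1. Collecting the sign factors: -1.

-1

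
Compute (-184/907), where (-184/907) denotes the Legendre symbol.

1

(-184/907)
  = -(184/907)    [907 ≡ 3 mod 4 ⇒ (-1/907) = -1]
  = (23/907)    [907 ≡ 3 mod 8 ⇒ (2/907)^3 = -1]
  = -(907/23)    [QR: both ≡ 3 mod 4, sign flips]
  = -(10/23)    [907 ≡ 10 mod 23]
  = -(5/23)    [23 ≡ 7 mod 8 ⇒ (2/23) = +1]
  = -(23/5)    [QR: 5 ≡ 1 mod 4, sign kept]
  = -(3/5)    [23 ≡ 3 mod 5]
  = -(5/3)    [QR: 5 ≡ 1 mod 4, sign kept]
  = -(2/3)    [5 ≡ 2 mod 3]
  = (1/3)    [3 ≡ 3 mod 8 ⇒ (2/3) = -1]
  = 1    [(1/3) = 1]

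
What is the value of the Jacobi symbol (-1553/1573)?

Pull out -1: (-1553/1573) = (-1/1573)·(1553/1573). Since 1573 ≡ 1 (mod 4), (-1/1573) = +1. Now have (1553/1573).
1553 ≡ 1 (mod 4), so quadratic reciprocity gives (1553/1573) = (1573/1553). Reduce: 1573 ≡ 20 (mod 1553). Now have (20/1553).
Factor out 2: 20 = 2^2·5. Since 1553 ≡ 1 (mod 8), (2/1553) = +1, and (2/1553)^2 = +1. Now have (5/1553).
5 ≡ 1 (mod 4), so quadratic reciprocity gives (5/1553) = (1553/5). Reduce: 1553 ≡ 3 (mod 5). Now have (3/5).
5 ≡ 1 (mod 4), so quadratic reciprocity gives (3/5) = (5/3). Reduce: 5 ≡ 2 (mod 3). Now have (2/3).
Factor out 2: 2 = 2. Since 3 ≡ 3 (mod 8), (2/3) = -1. Now have -(1/3).
(1/3) = 1. Collecting the sign factors: -1.

-1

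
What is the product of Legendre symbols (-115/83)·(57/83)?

By multiplicativity, (-115·57/83) = (-115/83)·(57/83).
First factor (-115/83):
Reduce the numerator: -115 ≡ 51 (mod 83), so (-115/83) = (51/83).
Both 51 ≡ 3 and 83 ≡ 3 (mod 4), so reciprocity gives (51/83) = -(83/51). Reduce: 83 ≡ 32 (mod 51). Now have -(32/51).
Factor out 2: 32 = 2^5. Since 51 ≡ 3 (mod 8), (2/51) = -1, and (2/51)^5 = -1. Now have (1/51).
(1/51) = 1. Collecting the sign factors: 1.
Second factor (57/83):
57 ≡ 1 (mod 4), so quadratic reciprocity gives (57/83) = (83/57). Reduce: 83 ≡ 26 (mod 57). Now have (26/57).
Factor out 2: 26 = 2·13. Since 57 ≡ 1 (mod 8), (2/57) = +1. Now have (13/57).
13 ≡ 1 (mod 4), so quadratic reciprocity gives (13/57) = (57/13). Reduce: 57 ≡ 5 (mod 13). Now have (5/13).
5 ≡ 1 (mod 4), so quadratic reciprocity gives (5/13) = (13/5). Reduce: 13 ≡ 3 (mod 5). Now have (3/5).
5 ≡ 1 (mod 4), so quadratic reciprocity gives (3/5) = (5/3). Reduce: 5 ≡ 2 (mod 3). Now have (2/3).
Factor out 2: 2 = 2. Since 3 ≡ 3 (mod 8), (2/3) = -1. Now have -(1/3).
(1/3) = 1. Collecting the sign factors: -1.
Product: (1)·(-1) = -1.

-1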